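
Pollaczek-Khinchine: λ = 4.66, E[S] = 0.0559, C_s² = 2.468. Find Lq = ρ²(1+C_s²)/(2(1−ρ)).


ρ = λ·E[S] = 4.66·0.0559 = 0.2605
Lq = ρ²(1+C_s²)/(2(1−ρ)) = 0.06786·(1+2.468)/(2·0.7395)
= 0.06786·3.4680/1.4790 = 0.15911

Final: 0.15911


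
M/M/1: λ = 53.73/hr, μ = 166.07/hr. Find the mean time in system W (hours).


W = 1/(μ−λ) = 1/(166.07 − 53.73) = 1/112.34 = 0.008902 hr

Final: 0.008902 hr


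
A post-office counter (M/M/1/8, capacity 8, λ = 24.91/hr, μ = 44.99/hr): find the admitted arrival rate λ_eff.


ρ = 0.5537; P_K = (1−ρ)ρ^8/(1−ρ^9) = 0.003961
λ_eff = λ(1 − P_K) = 24.91·(1 − 0.003961) = 24.91·0.996039 = 24.8113 /hr

Final: 24.8113 /hr


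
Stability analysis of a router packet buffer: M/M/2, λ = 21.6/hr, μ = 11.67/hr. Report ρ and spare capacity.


Total capacity cμ = 2·11.67 = 23.34/hr
ρ = λ/(cμ) = 21.6/23.34 = 0.9254
Stable ⇔ ρ < 1: YES
Spare capacity = cμ − λ = 23.34 − 21.6 = 1.74/hr

Final: ρ = 0.9254; stable; margin = 1.74/hr


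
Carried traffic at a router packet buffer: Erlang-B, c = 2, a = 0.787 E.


B(2,0.787) = 0.147702 (Erlang-B)
Carried load = a(1 − B) = 0.787·(1 − 0.147702) = 0.787·0.852298 = 0.6708 E

Final: 0.6708 Erlangs


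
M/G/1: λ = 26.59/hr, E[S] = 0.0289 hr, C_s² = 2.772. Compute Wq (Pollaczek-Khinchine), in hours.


ρ = λ·E[S] = 26.59·0.0289 = 0.7685
E[S²] = E[S]²(1+C_s²) = 0.0289²·(1+2.772) = 0.003150
Wq = λ·E[S²]/(2(1−ρ)) = 26.59·0.003150/(2·0.2315) = 0.18089 hr

Final: 0.18089 hr


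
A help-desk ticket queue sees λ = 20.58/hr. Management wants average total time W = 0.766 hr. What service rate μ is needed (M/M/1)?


W = 1/(μ−λ) ⇒ μ − λ = 1/W = 1/0.766 = 1.3055
μ = λ + 1/W = 20.58 + 1.3055 = 21.8855 per hr

Final: 21.8855 /hr


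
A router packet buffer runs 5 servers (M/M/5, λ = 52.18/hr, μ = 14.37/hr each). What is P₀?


a = λ/μ = 52.18/14.37 = 3.6312; ρ = a/c = 0.7262
Σ_{k=0}^{4} a^k/k! (terms k=0..4) = 1.00000 + 3.63118 + 6.59272 + 7.97978 + 7.24399 = 26.44766
Tail: a^5/(5!(1−ρ)) = 631.30108/(120·0.2738) = 19.21665
P₀ = 1/(26.44766 + 19.21665) = 1/45.66431 = 0.021899

Final: 0.021899


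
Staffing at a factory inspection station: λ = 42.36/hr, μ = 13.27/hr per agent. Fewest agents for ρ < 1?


Stability requires cμ > λ ⇔ c > λ/μ.
λ/μ = 42.36/13.27 = 3.1922
Minimum integer c = ⌊3.1922⌋ + 1 = 4
Check: 4·13.27 = 53.08 > 42.36, while 3·13.27 = 39.81 ≤ 42.36

Final: 4 servers


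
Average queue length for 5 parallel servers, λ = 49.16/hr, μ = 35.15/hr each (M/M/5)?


a = λ/μ = 1.3986; ρ = a/5 = 0.2797
P₀ = 0.246679
Lq = P₀·a^c·ρ / (c!·(1−ρ)²) = 0.246679·5.35097·0.2797/(120·0.51881)
= 0.005931

Final: 0.005931


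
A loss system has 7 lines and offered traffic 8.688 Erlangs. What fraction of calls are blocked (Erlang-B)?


B(c,a) = (a^c/c!) / Σ_{k=0}^{c} a^k/k!
a^7/7! = 741.324152
Σ terms (k=0..7): 1.00000 + 8.68800 + 37.74067 + 109.29699 + 237.39305 + 412.49417 + 597.29156 + 741.32415 = 2145.228593
B = 741.324152/2145.228593 = 0.345569

Final: 0.345569


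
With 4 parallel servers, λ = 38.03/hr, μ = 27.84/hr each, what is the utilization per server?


ρ = λ/(cμ) = 38.03/(4·27.84) = 38.03/111.36 = 0.3415

Final: 0.3415


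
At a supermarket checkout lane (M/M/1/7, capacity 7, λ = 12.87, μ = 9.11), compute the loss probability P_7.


ρ = λ/μ = 12.87/9.11 = 1.4127
P_K = (1−ρ)ρ^K/(1−ρ^(K+1)) = (-0.4127·11.231071)/(1 − 15.866508)
= -4.635437/-14.866508 = 0.311804

Final: 0.311804


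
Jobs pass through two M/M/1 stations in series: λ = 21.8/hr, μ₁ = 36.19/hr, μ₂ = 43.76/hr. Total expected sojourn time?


Each node sees arrival rate λ = 21.8/hr (tandem ⇒ throughput preserved).
W₁ = 1/(μ₁−λ) = 1/(36.19−21.8) = 0.06949 hr
W₂ = 1/(μ₂−λ) = 1/(43.76−21.8) = 0.04554 hr
W_total = W₁ + W₂ = 0.06949 + 0.04554 = 0.11503 hr

Final: 0.11503 hr


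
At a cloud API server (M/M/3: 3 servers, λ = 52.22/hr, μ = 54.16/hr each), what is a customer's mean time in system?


a = 0.9642; ρ = 0.3214; P₀ = 0.377480
Lq = P₀·a^c·ρ/(c!(1−ρ)²) = 0.03936
Wq = Lq/λ = 0.03936/52.22 = 0.0007537 hr
W = Wq + 1/μ = 0.0007537 + 0.01846 = 0.01922 hr

Final: 0.01922 hr


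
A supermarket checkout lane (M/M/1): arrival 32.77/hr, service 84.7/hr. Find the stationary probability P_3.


ρ = 32.77/84.7 = 0.3869
P_n = (1−ρ)·ρ^n = (1 − 0.3869)·0.3869^3 = 0.6131·0.057913 = 0.035507

Final: 0.035507


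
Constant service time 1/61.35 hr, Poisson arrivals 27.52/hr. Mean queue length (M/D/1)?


ρ = 27.52/61.35 = 0.4486
M/D/1: Lq = ρ²/(2(1−ρ)) = 0.2012/(2·0.5514) = 0.18245

Final: 0.18245


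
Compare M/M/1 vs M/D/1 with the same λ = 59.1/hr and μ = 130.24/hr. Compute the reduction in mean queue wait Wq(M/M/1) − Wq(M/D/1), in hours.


ρ = 59.1/130.24 = 0.4538
Wq(M/M/1) = ρ/(μ−λ) = 0.4538/71.14 = 0.006379 hr
Wq(M/D/1) = ρ/(2(μ−λ)) = 0.003189 hr
Savings = 0.006379 − 0.003189 = 0.003189 hr

Final: 0.003189 hr


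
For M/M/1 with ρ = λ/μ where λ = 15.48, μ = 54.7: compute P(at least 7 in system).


ρ = 15.48/54.7 = 0.2830
P(N ≥ n) = ρ^n = 0.2830^7 = 0.0001454

Final: 0.0001454


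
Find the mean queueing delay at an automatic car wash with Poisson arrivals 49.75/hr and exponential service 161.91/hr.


ρ = 49.75/161.91 = 0.3073
Wq = ρ/(μ−λ) = 0.3073/(161.91 − 49.75) = 0.3073/112.16 = 0.002740 hr

Final: 0.002740 hr


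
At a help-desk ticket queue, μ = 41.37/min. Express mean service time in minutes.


Mean service time = 1/μ = 1/41.37 minute = 0.02417 minute
In minutes: 0.02417 × 1 = 0.02417 min

Final: 0.02417 min


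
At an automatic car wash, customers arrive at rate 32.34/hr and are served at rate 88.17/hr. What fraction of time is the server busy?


ρ = λ/μ = 32.34/88.17 = 0.3668

Final: 0.3668


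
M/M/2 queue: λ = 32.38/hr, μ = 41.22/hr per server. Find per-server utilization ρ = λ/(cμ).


ρ = λ/(cμ) = 32.38/(2·41.22) = 32.38/82.44 = 0.3928

Final: 0.3928


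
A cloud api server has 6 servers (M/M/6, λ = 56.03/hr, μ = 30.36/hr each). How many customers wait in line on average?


a = λ/μ = 1.8455; ρ = a/6 = 0.3076
P₀ = 0.157800
Lq = P₀·a^c·ρ / (c!·(1−ρ)²) = 0.157800·39.51056·0.3076/(720·0.47944)
= 0.005556

Final: 0.005556


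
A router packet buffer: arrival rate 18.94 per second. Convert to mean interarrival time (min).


Mean interarrival time = 1/λ = 1/18.94 second = 0.05280 second
In minutes: 0.05280 × 0.0166667 = 0.0008800 min

Final: 0.0008800 min


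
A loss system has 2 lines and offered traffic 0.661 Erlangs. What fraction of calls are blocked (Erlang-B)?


B(c,a) = (a^c/c!) / Σ_{k=0}^{c} a^k/k!
a^2/2! = 0.218461
Σ terms (k=0..2): 1.00000 + 0.66100 + 0.21846 = 1.879460
B = 0.218461/1.879460 = 0.116236

Final: 0.116236


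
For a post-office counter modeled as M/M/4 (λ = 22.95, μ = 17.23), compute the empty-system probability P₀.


a = λ/μ = 22.95/17.23 = 1.3320; ρ = a/c = 0.3330
Σ_{k=0}^{3} a^k/k! (terms k=0..3) = 1.00000 + 1.33198 + 0.88708 + 0.39386 = 3.61292
Tail: a^4/(4!(1−ρ)) = 3.14767/(24·0.6670) = 0.19663
P₀ = 1/(3.61292 + 0.19663) = 1/3.80955 = 0.262498

Final: 0.262498


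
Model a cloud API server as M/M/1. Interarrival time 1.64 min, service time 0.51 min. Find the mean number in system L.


λ = 60/1.64 = 36.5854 /hr
μ = 60/0.51 = 117.6471 /hr
ρ = λ/μ = 36.5854/117.6471 = 0.3110
L = ρ/(1−ρ) = 0.3110/0.6890 = 0.4513

Final: 0.4513


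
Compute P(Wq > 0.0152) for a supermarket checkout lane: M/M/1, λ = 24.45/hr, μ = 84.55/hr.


ρ = 24.45/84.55 = 0.2892
P(Wq > t) = ρ·e^{−(μ−λ)t} = 0.2892·e^{−0.9135}
= 0.2892·0.401110 = 0.115992

Final: 0.115992


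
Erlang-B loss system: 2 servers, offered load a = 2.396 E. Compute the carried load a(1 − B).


B(2,2.396) = 0.458063 (Erlang-B)
Carried load = a(1 − B) = 2.396·(1 − 0.458063) = 2.396·0.541937 = 1.2985 E

Final: 1.2985 Erlangs


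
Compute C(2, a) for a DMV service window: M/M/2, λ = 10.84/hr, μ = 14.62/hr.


a = λ/μ = 0.7415; ρ = a/2 = 0.3707
P₀ = 0.459082 (from M/M/c formula)
C(c,a) = [a^c/(c!(1−ρ))]·P₀ = [0.54975/(2·0.6293)]·0.459082
= 0.43681·0.459082 = 0.200532

Final: 0.200532


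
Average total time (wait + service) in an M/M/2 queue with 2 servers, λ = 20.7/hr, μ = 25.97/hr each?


a = 0.7971; ρ = 0.3985; P₀ = 0.430066
Lq = P₀·a^c·ρ/(c!(1−ρ)²) = 0.15051
Wq = Lq/λ = 0.15051/20.7 = 0.007271 hr
W = Wq + 1/μ = 0.007271 + 0.03851 = 0.04578 hr

Final: 0.04578 hr


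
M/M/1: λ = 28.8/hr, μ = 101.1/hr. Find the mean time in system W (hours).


W = 1/(μ−λ) = 1/(101.1 − 28.8) = 1/72.30 = 0.01383 hr

Final: 0.01383 hr


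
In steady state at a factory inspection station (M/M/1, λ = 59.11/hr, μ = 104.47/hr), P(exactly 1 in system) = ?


ρ = 59.11/104.47 = 0.5658
P_n = (1−ρ)·ρ^n = (1 − 0.5658)·0.5658^1 = 0.4342·0.565808 = 0.245669

Final: 0.245669


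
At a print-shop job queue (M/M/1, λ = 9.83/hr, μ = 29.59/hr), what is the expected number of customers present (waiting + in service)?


ρ = λ/μ = 9.83/29.59 = 0.3322
L = ρ/(1−ρ) = 0.3322/(1 − 0.3322) = 0.3322/0.6678 = 0.4975

Final: 0.4975


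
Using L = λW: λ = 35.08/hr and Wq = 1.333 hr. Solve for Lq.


Lq = λWq = 35.08·1.333 = 46.7616

Final: 46.7616


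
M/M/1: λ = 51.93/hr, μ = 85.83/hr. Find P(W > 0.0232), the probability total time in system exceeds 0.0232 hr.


W ~ Exponential(μ−λ) for M/M/1.
μ − λ = 85.83 − 51.93 = 33.9000
P(W > t) = e^{−(μ−λ)t} = e^{−0.7865} = 0.455445

Final: 0.455445


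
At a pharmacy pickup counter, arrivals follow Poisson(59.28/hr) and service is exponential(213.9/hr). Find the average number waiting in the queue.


ρ = 59.28/213.9 = 0.2771
Lq = ρ²/(1−ρ) = 0.07681/0.7229 = 0.1063

Final: 0.1063


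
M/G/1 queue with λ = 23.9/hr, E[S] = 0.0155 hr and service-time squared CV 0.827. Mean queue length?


ρ = λ·E[S] = 23.9·0.0155 = 0.3705
Lq = ρ²(1+C_s²)/(2(1−ρ)) = 0.1372·(1+0.827)/(2·0.6296)
= 0.1372·1.8270/1.2591 = 0.19913

Final: 0.19913


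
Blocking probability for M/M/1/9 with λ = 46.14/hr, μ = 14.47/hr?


ρ = λ/μ = 46.14/14.47 = 3.1887
P_K = (1−ρ)ρ^K/(1−ρ^(K+1)) = (-2.1887·34078.583255)/(1 − 108665.226771)
= -74586.643516/-108664.226771 = 0.686396

Final: 0.686396


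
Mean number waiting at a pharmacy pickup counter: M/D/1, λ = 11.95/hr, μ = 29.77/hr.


ρ = 11.95/29.77 = 0.4014
M/D/1: Lq = ρ²/(2(1−ρ)) = 0.1611/(2·0.5986) = 0.13459

Final: 0.13459


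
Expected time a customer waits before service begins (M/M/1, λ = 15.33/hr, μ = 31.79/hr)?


ρ = 15.33/31.79 = 0.4822
Wq = ρ/(μ−λ) = 0.4822/(31.79 − 15.33) = 0.4822/16.46 = 0.02930 hr

Final: 0.02930 hr


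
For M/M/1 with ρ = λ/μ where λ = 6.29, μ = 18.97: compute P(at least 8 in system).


ρ = 6.29/18.97 = 0.3316
P(N ≥ n) = ρ^n = 0.3316^8 = 0.0001461

Final: 0.0001461


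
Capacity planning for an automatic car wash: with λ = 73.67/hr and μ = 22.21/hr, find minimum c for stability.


Stability requires cμ > λ ⇔ c > λ/μ.
λ/μ = 73.67/22.21 = 3.3170
Minimum integer c = ⌊3.3170⌋ + 1 = 4
Check: 4·22.21 = 88.84 > 73.67, while 3·22.21 = 66.63 ≤ 73.67

Final: 4 servers


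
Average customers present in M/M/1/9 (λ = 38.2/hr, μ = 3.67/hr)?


ρ = 38.2/3.67 = 10.4087
L = ρ[1 − (K+1)ρ^K + Kρ^(K+1)] / [(1−ρ)(1−ρ^(K+1))]
Numerator: 10.4087·(1 − 10·1434087624.078754 + 9·14927015596.678040) = 1249069888222.895508
Denominator: (-9.4087)·(-14927015595.678040) = 140444100413.831818
L = 1249069888222.895508/140444100413.831818 = 8.8937

Final: 8.8937


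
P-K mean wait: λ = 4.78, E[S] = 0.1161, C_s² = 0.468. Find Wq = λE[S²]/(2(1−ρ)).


ρ = λ·E[S] = 4.78·0.1161 = 0.5550
E[S²] = E[S]²(1+C_s²) = 0.1161²·(1+0.468) = 0.019787
Wq = λ·E[S²]/(2(1−ρ)) = 4.78·0.019787/(2·0.4450) = 0.10626 hr

Final: 0.10626 hr


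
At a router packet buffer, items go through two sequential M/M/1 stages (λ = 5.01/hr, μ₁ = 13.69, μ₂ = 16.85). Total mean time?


Each node sees arrival rate λ = 5.01/hr (tandem ⇒ throughput preserved).
W₁ = 1/(μ₁−λ) = 1/(13.69−5.01) = 0.11521 hr
W₂ = 1/(μ₂−λ) = 1/(16.85−5.01) = 0.08446 hr
W_total = W₁ + W₂ = 0.11521 + 0.08446 = 0.19967 hr

Final: 0.19967 hr


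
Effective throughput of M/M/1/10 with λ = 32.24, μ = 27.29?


ρ = 1.1814; P_K = (1−ρ)ρ^10/(1−ρ^11) = 0.182747
λ_eff = λ(1 − P_K) = 32.24·(1 − 0.182747) = 32.24·0.817253 = 26.3482 /hr

Final: 26.3482 /hr


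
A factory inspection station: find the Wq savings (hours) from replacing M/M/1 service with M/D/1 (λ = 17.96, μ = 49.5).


ρ = 17.96/49.5 = 0.3628
Wq(M/M/1) = ρ/(μ−λ) = 0.3628/31.54 = 0.01150 hr
Wq(M/D/1) = ρ/(2(μ−λ)) = 0.005752 hr
Savings = 0.01150 − 0.005752 = 0.005752 hr

Final: 0.005752 hr


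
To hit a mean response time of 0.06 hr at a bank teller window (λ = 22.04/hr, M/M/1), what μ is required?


W = 1/(μ−λ) ⇒ μ − λ = 1/W = 1/0.06 = 16.6667
μ = λ + 1/W = 22.04 + 16.6667 = 38.7067 per hr

Final: 38.7067 /hr


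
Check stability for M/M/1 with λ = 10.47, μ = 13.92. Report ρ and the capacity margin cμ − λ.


Total capacity cμ = 1·13.92 = 13.92/hr
ρ = λ/(cμ) = 10.47/13.92 = 0.7522
Stable ⇔ ρ < 1: YES
Spare capacity = cμ − λ = 13.92 − 10.47 = 3.45/hr

Final: ρ = 0.7522; stable; margin = 3.45/hr


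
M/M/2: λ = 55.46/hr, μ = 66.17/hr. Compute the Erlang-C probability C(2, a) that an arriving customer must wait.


a = λ/μ = 0.8381; ρ = a/2 = 0.4191
P₀ = 0.409372 (from M/M/c formula)
C(c,a) = [a^c/(c!(1−ρ))]·P₀ = [0.70249/(2·0.5809)]·0.409372
= 0.60462·0.409372 = 0.247516

Final: 0.247516


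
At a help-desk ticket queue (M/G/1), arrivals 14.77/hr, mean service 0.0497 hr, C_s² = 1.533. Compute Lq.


ρ = λ·E[S] = 14.77·0.0497 = 0.7341
Lq = ρ²(1+C_s²)/(2(1−ρ)) = 0.5389·(1+1.533)/(2·0.2659)
= 0.5389·2.5330/0.5319 = 2.56632

Final: 2.56632


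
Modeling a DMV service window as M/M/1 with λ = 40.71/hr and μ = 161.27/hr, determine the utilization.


ρ = λ/μ = 40.71/161.27 = 0.2524

Final: 0.2524


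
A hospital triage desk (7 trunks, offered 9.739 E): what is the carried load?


B(7,9.739) = 0.397210 (Erlang-B)
Carried load = a(1 − B) = 9.739·(1 − 0.397210) = 9.739·0.602790 = 5.8706 E

Final: 5.8706 Erlangs


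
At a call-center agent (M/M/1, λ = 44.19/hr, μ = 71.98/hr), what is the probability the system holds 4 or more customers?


ρ = 44.19/71.98 = 0.6139
P(N ≥ n) = ρ^n = 0.6139^4 = 0.142052

Final: 0.142052


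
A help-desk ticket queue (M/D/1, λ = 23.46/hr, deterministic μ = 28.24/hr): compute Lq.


ρ = 23.46/28.24 = 0.8307
M/D/1: Lq = ρ²/(2(1−ρ)) = 0.6901/(2·0.1693) = 2.03861

Final: 2.03861


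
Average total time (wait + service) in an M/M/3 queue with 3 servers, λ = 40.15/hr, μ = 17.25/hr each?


a = 2.3275; ρ = 0.7758; P₀ = 0.064886
Lq = P₀·a^c·ρ/(c!(1−ρ)²) = 2.10556
Wq = Lq/λ = 2.10556/40.15 = 0.05244 hr
W = Wq + 1/μ = 0.05244 + 0.05797 = 0.11041 hr

Final: 0.11041 hr


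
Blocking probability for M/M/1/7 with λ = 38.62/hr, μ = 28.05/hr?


ρ = λ/μ = 38.62/28.05 = 1.3768
P_K = (1−ρ)ρ^K/(1−ρ^(K+1)) = (-0.3768·9.378985)/(1 − 12.913240)
= -3.534256/-11.913240 = 0.296666

Final: 0.296666


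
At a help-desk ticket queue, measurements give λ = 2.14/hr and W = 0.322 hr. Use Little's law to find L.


L = λW = 2.14·0.322 = 0.6891

Final: 0.6891


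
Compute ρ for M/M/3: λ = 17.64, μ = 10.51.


ρ = λ/(cμ) = 17.64/(3·10.51) = 17.64/31.53 = 0.5595

Final: 0.5595


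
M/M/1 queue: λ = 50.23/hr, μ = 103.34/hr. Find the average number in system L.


ρ = λ/μ = 50.23/103.34 = 0.4861
L = ρ/(1−ρ) = 0.4861/(1 − 0.4861) = 0.4861/0.5139 = 0.9458

Final: 0.9458


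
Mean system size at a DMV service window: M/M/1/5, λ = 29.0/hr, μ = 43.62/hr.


ρ = 29.0/43.62 = 0.6648
L = ρ[1 − (K+1)ρ^K + Kρ^(K+1)] / [(1−ρ)(1−ρ^(K+1))]
Numerator: 0.6648·(1 − 6·0.129886 + 5·0.086352) = 0.433768
Denominator: (0.3352)·(0.913648) = 0.306225
L = 0.433768/0.306225 = 1.4165

Final: 1.4165


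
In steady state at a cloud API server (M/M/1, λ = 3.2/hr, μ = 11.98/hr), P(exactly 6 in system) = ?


ρ = 3.2/11.98 = 0.2671
P_n = (1−ρ)·ρ^n = (1 − 0.2671)·0.2671^6 = 0.7329·0.0003632 = 0.0002662

Final: 0.0002662


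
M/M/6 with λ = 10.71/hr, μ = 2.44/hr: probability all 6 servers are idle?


a = λ/μ = 10.71/2.44 = 4.3893; ρ = a/c = 0.7316
Σ_{k=0}^{5} a^k/k! (terms k=0..5) = 1.00000 + 4.38934 + 9.63317 + 14.09444 + 15.46633 + 13.57741 = 58.16069
Tail: a^6/(6!(1−ρ)) = 7151.51192/(720·0.2684) = 37.00104
P₀ = 1/(58.16069 + 37.00104) = 1/95.16173 = 0.010508

Final: 0.010508


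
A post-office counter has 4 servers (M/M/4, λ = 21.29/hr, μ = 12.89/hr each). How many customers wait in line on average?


a = λ/μ = 1.6517; ρ = a/4 = 0.4129
P₀ = 0.188864
Lq = P₀·a^c·ρ / (c!·(1−ρ)²) = 0.188864·7.44202·0.4129/(24·0.34467)
= 0.07016

Final: 0.07016


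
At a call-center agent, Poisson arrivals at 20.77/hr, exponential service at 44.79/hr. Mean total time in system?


W = 1/(μ−λ) = 1/(44.79 − 20.77) = 1/24.02 = 0.04163 hr

Final: 0.04163 hr


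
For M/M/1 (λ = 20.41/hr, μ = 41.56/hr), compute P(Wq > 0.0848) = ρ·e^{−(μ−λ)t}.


ρ = 20.41/41.56 = 0.4911
P(Wq > t) = ρ·e^{−(μ−λ)t} = 0.4911·e^{−1.7935}
= 0.4911·0.166374 = 0.081706

Final: 0.081706


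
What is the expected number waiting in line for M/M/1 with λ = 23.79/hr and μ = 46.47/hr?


ρ = 23.79/46.47 = 0.5119
Lq = ρ²/(1−ρ) = 0.2621/0.4881 = 0.5370

Final: 0.5370


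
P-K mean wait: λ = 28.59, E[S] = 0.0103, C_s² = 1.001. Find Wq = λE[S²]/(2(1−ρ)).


ρ = λ·E[S] = 28.59·0.0103 = 0.2945
E[S²] = E[S]²(1+C_s²) = 0.0103²·(1+1.001) = 0.0002123
Wq = λ·E[S²]/(2(1−ρ)) = 28.59·0.0002123/(2·0.7055) = 0.004301 hr

Final: 0.004301 hr


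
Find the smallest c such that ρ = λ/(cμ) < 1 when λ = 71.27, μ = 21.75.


Stability requires cμ > λ ⇔ c > λ/μ.
λ/μ = 71.27/21.75 = 3.2768
Minimum integer c = ⌊3.2768⌋ + 1 = 4
Check: 4·21.75 = 87.00 > 71.27, while 3·21.75 = 65.25 ≤ 71.27

Final: 4 servers


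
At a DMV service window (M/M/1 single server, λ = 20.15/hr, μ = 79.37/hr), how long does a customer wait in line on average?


ρ = 20.15/79.37 = 0.2539
Wq = ρ/(μ−λ) = 0.2539/(79.37 − 20.15) = 0.2539/59.22 = 0.004287 hr

Final: 0.004287 hr


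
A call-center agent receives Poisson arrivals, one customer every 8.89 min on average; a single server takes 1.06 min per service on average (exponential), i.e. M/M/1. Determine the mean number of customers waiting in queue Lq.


λ = 60/8.89 = 6.7492 /hr
μ = 60/1.06 = 56.6038 /hr
ρ = λ/μ = 6.7492/56.6038 = 0.1192
Lq = ρ²/(1−ρ) = 0.01422/0.8808 = 0.01614

Final: 0.01614


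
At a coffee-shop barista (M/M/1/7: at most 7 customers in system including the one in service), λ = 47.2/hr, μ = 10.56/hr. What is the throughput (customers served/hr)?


ρ = 4.4697; P_K = (1−ρ)ρ^7/(1−ρ^8) = 0.776276
λ_eff = λ(1 − P_K) = 47.2·(1 − 0.776276) = 47.2·0.223724 = 10.5598 /hr

Final: 10.5598 /hr


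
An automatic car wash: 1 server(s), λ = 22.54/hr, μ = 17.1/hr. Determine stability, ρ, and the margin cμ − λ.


Total capacity cμ = 1·17.1 = 17.10/hr
ρ = λ/(cμ) = 22.54/17.10 = 1.3181
Stable ⇔ ρ < 1: NO
Spare capacity = cμ − λ = 17.10 − 22.54 = -5.44/hr

Final: ρ = 1.3181; unstable; margin = -5.44/hr


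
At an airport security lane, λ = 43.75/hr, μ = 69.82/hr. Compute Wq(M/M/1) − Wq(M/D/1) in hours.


ρ = 43.75/69.82 = 0.6266
Wq(M/M/1) = ρ/(μ−λ) = 0.6266/26.07 = 0.02404 hr
Wq(M/D/1) = ρ/(2(μ−λ)) = 0.01202 hr
Savings = 0.02404 − 0.01202 = 0.01202 hr

Final: 0.01202 hr


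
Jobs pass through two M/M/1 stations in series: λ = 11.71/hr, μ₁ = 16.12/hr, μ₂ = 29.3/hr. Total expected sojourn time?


Each node sees arrival rate λ = 11.71/hr (tandem ⇒ throughput preserved).
W₁ = 1/(μ₁−λ) = 1/(16.12−11.71) = 0.22676 hr
W₂ = 1/(μ₂−λ) = 1/(29.3−11.71) = 0.05685 hr
W_total = W₁ + W₂ = 0.22676 + 0.05685 = 0.28361 hr

Final: 0.28361 hr


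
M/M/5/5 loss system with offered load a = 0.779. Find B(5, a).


B(c,a) = (a^c/c!) / Σ_{k=0}^{c} a^k/k!
a^5/5! = 0.002391
Σ terms (k=0..5): 1.00000 + 0.77900 + 0.30342 + 0.07879 + 0.01534 + 0.002391 = 2.178943
B = 0.002391/2.178943 = 0.001097

Final: 0.001097


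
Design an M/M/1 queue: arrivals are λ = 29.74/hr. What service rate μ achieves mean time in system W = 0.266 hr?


W = 1/(μ−λ) ⇒ μ − λ = 1/W = 1/0.266 = 3.7594
μ = λ + 1/W = 29.74 + 3.7594 = 33.4994 per hr

Final: 33.4994 /hr


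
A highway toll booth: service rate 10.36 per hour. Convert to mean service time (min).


Mean service time = 1/μ = 1/10.36 hour = 0.09653 hour
In minutes: 0.09653 × 60 = 5.7915 min

Final: 5.7915 min


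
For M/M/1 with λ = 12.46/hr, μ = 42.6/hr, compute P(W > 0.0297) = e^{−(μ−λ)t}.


W ~ Exponential(μ−λ) for M/M/1.
μ − λ = 42.6 − 12.46 = 30.1400
P(W > t) = e^{−(μ−λ)t} = e^{−0.8952} = 0.408543

Final: 0.408543


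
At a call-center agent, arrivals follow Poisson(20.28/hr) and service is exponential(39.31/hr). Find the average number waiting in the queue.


ρ = 20.28/39.31 = 0.5159
Lq = ρ²/(1−ρ) = 0.2662/0.4841 = 0.5498

Final: 0.5498


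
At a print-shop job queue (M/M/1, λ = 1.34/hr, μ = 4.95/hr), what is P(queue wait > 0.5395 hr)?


ρ = 1.34/4.95 = 0.2707
P(Wq > t) = ρ·e^{−(μ−λ)t} = 0.2707·e^{−1.9476}
= 0.2707·0.142617 = 0.038607

Final: 0.038607


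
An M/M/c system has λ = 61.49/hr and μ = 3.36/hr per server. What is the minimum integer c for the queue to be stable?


Stability requires cμ > λ ⇔ c > λ/μ.
λ/μ = 61.49/3.36 = 18.3006
Minimum integer c = ⌊18.3006⌋ + 1 = 19
Check: 19·3.36 = 63.84 > 61.49, while 18·3.36 = 60.48 ≤ 61.49

Final: 19 servers


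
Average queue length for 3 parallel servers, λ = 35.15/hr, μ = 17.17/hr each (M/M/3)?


a = λ/μ = 2.0472; ρ = a/3 = 0.6824
P₀ = 0.103683
Lq = P₀·a^c·ρ / (c!·(1−ρ)²) = 0.103683·8.57956·0.6824/(6·0.10087)
= 1.00293

Final: 1.00293


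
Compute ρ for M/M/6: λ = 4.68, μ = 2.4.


ρ = λ/(cμ) = 4.68/(6·2.4) = 4.68/14.40 = 0.3250

Final: 0.3250


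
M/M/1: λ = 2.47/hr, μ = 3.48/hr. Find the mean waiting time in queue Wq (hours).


ρ = 2.47/3.48 = 0.7098
Wq = ρ/(μ−λ) = 0.7098/(3.48 − 2.47) = 0.7098/1.01 = 0.7027 hr

Final: 0.7027 hr


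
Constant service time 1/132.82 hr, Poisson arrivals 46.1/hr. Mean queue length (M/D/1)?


ρ = 46.1/132.82 = 0.3471
M/D/1: Lq = ρ²/(2(1−ρ)) = 0.1205/(2·0.6529) = 0.09225

Final: 0.09225


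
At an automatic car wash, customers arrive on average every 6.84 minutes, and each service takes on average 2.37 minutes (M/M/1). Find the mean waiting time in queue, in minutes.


λ = 60/6.84 = 8.7719 /hr
μ = 60/2.37 = 25.3165 /hr
ρ = λ/μ = 8.7719/25.3165 = 0.3465
Wq = ρ/(μ−λ) = 0.3465/(25.3165−8.7719) = 0.02094 hr
In minutes: 0.02094·60 = 1.257 min

Final: 1.257 min


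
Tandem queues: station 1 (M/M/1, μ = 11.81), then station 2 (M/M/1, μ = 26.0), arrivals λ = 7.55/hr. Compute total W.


Each node sees arrival rate λ = 7.55/hr (tandem ⇒ throughput preserved).
W₁ = 1/(μ₁−λ) = 1/(11.81−7.55) = 0.23474 hr
W₂ = 1/(μ₂−λ) = 1/(26.0−7.55) = 0.05420 hr
W_total = W₁ + W₂ = 0.23474 + 0.05420 = 0.28894 hr

Final: 0.28894 hr


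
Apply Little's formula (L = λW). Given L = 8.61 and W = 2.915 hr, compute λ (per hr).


λ = L/W = 8.61/2.915 = 2.9537 /hr

Final: 2.9537 /hr


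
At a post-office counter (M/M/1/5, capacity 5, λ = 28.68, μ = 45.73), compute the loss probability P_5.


ρ = λ/μ = 28.68/45.73 = 0.6272
P_K = (1−ρ)ρ^K/(1−ρ^(K+1)) = (0.3728·0.097026)/(1 − 0.060851)
= 0.036175/0.939149 = 0.038519

Final: 0.038519


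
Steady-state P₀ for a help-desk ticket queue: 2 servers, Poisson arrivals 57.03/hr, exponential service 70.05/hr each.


a = λ/μ = 57.03/70.05 = 0.8141; ρ = a/c = 0.4071
Σ_{k=0}^{1} a^k/k! (terms k=0..1) = 1.00000 + 0.81413 = 1.81413
Tail: a^2/(2!(1−ρ)) = 0.66281/(2·0.5929) = 0.55893
P₀ = 1/(1.81413 + 0.55893) = 1/2.37306 = 0.421397

Final: 0.421397


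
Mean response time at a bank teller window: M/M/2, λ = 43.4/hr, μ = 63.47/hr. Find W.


a = 0.6838; ρ = 0.3419; P₀ = 0.490431
Lq = P₀·a^c·ρ/(c!(1−ρ)²) = 0.09051
Wq = Lq/λ = 0.09051/43.4 = 0.002085 hr
W = Wq + 1/μ = 0.002085 + 0.01576 = 0.01784 hr

Final: 0.01784 hr


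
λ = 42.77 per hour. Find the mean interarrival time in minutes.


Mean interarrival time = 1/λ = 1/42.77 hour = 0.02338 hour
In minutes: 0.02338 × 60 = 1.4029 min

Final: 1.4029 min


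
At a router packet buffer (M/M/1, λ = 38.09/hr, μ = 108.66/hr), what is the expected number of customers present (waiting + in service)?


ρ = λ/μ = 38.09/108.66 = 0.3505
L = ρ/(1−ρ) = 0.3505/(1 − 0.3505) = 0.3505/0.6495 = 0.5397

Final: 0.5397


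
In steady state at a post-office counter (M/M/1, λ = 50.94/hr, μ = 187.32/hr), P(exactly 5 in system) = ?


ρ = 50.94/187.32 = 0.2719
P_n = (1−ρ)·ρ^n = (1 − 0.2719)·0.2719^5 = 0.7281·0.001487 = 0.001083

Final: 0.001083


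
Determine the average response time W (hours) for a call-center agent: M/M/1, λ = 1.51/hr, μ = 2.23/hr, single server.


W = 1/(μ−λ) = 1/(2.23 − 1.51) = 1/0.7200 = 1.3889 hr

Final: 1.3889 hr


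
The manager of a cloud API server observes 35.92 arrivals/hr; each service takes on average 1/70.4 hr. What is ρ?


ρ = λ/μ = 35.92/70.4 = 0.5102

Final: 0.5102


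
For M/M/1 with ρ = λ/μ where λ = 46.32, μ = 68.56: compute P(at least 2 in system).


ρ = 46.32/68.56 = 0.6756
P(N ≥ n) = ρ^n = 0.6756^2 = 0.456452

Final: 0.456452


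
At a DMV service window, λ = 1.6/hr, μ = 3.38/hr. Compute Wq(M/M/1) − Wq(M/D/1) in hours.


ρ = 1.6/3.38 = 0.4734
Wq(M/M/1) = ρ/(μ−λ) = 0.4734/1.78 = 0.26594 hr
Wq(M/D/1) = ρ/(2(μ−λ)) = 0.13297 hr
Savings = 0.26594 − 0.13297 = 0.13297 hr

Final: 0.13297 hr


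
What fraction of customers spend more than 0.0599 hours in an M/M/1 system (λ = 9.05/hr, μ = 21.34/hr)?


W ~ Exponential(μ−λ) for M/M/1.
μ − λ = 21.34 − 9.05 = 12.2900
P(W > t) = e^{−(μ−λ)t} = e^{−0.7362} = 0.478944

Final: 0.478944


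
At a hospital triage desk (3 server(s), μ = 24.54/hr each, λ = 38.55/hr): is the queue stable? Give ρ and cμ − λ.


Total capacity cμ = 3·24.54 = 73.62/hr
ρ = λ/(cμ) = 38.55/73.62 = 0.5236
Stable ⇔ ρ < 1: YES
Spare capacity = cμ − λ = 73.62 − 38.55 = 35.07/hr

Final: ρ = 0.5236; stable; margin = 35.07/hr


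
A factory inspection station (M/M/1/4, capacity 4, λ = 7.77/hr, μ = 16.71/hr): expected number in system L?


ρ = 7.77/16.71 = 0.4650
L = ρ[1 − (K+1)ρ^K + Kρ^(K+1)] / [(1−ρ)(1−ρ^(K+1))]
Numerator: 0.4650·(1 − 5·0.046750 + 4·0.021738) = 0.396732
Denominator: (0.5350)·(0.978262) = 0.523379
L = 0.396732/0.523379 = 0.7580

Final: 0.7580


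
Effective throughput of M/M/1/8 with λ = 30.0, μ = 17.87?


ρ = 1.6788; P_K = (1−ρ)ρ^8/(1−ρ^9) = 0.408187
λ_eff = λ(1 − P_K) = 30.0·(1 − 0.408187) = 30.0·0.591813 = 17.7544 /hr

Final: 17.7544 /hr


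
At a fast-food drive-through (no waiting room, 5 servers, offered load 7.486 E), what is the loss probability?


B(c,a) = (a^c/c!) / Σ_{k=0}^{c} a^k/k!
a^5/5! = 195.915081
Σ terms (k=0..5): 1.00000 + 7.48600 + 28.02010 + 69.91948 + 130.85432 + 195.91508 = 433.194979
B = 195.915081/433.194979 = 0.452256

Final: 0.452256


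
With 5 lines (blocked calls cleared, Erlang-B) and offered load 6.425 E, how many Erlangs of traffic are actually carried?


B(5,6.425) = 0.389060 (Erlang-B)
Carried load = a(1 − B) = 6.425·(1 − 0.389060) = 6.425·0.610940 = 3.9253 E

Final: 3.9253 Erlangs


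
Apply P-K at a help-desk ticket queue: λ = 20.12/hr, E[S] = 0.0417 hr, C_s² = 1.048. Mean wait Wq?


ρ = λ·E[S] = 20.12·0.0417 = 0.8390
E[S²] = E[S]²(1+C_s²) = 0.0417²·(1+1.048) = 0.003561
Wq = λ·E[S²]/(2(1−ρ)) = 20.12·0.003561/(2·0.1610) = 0.22253 hr

Final: 0.22253 hr


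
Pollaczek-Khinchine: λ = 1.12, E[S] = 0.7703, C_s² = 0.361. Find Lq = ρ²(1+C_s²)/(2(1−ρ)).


ρ = λ·E[S] = 1.12·0.7703 = 0.8627
Lq = ρ²(1+C_s²)/(2(1−ρ)) = 0.7443·(1+0.361)/(2·0.1373)
= 0.7443·1.3610/0.2745 = 3.69001

Final: 3.69001


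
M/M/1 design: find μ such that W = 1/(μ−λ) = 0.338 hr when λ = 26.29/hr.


W = 1/(μ−λ) ⇒ μ − λ = 1/W = 1/0.338 = 2.9586
μ = λ + 1/W = 26.29 + 2.9586 = 29.2486 per hr

Final: 29.2486 /hr


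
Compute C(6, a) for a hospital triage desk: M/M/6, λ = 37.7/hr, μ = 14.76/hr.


a = λ/μ = 2.5542; ρ = a/6 = 0.4257
P₀ = 0.077254 (from M/M/c formula)
C(c,a) = [a^c/(c!(1−ρ))]·P₀ = [277.67064/(720·0.5743)]·0.077254
= 0.67152·0.077254 = 0.051878

Final: 0.051878


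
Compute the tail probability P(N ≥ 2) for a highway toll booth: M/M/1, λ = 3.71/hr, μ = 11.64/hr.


ρ = 3.71/11.64 = 0.3187
P(N ≥ n) = ρ^n = 0.3187^2 = 0.101588

Final: 0.101588


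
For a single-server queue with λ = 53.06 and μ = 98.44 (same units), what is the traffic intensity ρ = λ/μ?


ρ = λ/μ = 53.06/98.44 = 0.5390

Final: 0.5390


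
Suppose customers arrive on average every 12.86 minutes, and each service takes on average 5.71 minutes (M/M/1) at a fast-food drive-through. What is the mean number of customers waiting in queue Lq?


λ = 60/12.86 = 4.6656 /hr
μ = 60/5.71 = 10.5079 /hr
ρ = λ/μ = 4.6656/10.5079 = 0.4440
Lq = ρ²/(1−ρ) = 0.1971/0.5560 = 0.3546

Final: 0.3546


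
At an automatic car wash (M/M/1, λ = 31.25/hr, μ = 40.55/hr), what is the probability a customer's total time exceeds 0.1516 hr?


W ~ Exponential(μ−λ) for M/M/1.
μ − λ = 40.55 − 31.25 = 9.3000
P(W > t) = e^{−(μ−λ)t} = e^{−1.4099} = 0.244173

Final: 0.244173


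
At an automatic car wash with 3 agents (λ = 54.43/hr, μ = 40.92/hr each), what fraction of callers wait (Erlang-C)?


a = λ/μ = 1.3302; ρ = a/3 = 0.4434
P₀ = 0.255134 (from M/M/c formula)
C(c,a) = [a^c/(c!(1−ρ))]·P₀ = [2.35347/(6·0.5566)]·0.255134
= 0.70470·0.255134 = 0.179792

Final: 0.179792


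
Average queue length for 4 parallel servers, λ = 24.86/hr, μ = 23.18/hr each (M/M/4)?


a = λ/μ = 1.0725; ρ = a/4 = 0.2681
P₀ = 0.341473
Lq = P₀·a^c·ρ / (c!·(1−ρ)²) = 0.341473·1.32297·0.2681/(24·0.53565)
= 0.009422

Final: 0.009422


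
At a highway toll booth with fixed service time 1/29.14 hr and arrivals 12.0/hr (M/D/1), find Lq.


ρ = 12.0/29.14 = 0.4118
M/D/1: Lq = ρ²/(2(1−ρ)) = 0.1696/(2·0.5882) = 0.14416

Final: 0.14416


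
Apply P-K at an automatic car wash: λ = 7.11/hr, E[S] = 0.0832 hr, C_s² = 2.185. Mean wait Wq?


ρ = λ·E[S] = 7.11·0.0832 = 0.5916
E[S²] = E[S]²(1+C_s²) = 0.0832²·(1+2.185) = 0.022047
Wq = λ·E[S²]/(2(1−ρ)) = 7.11·0.022047/(2·0.4084) = 0.19189 hr

Final: 0.19189 hr


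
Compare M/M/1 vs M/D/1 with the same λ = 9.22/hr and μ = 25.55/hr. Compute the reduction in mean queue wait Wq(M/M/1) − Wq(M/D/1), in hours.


ρ = 9.22/25.55 = 0.3609
Wq(M/M/1) = ρ/(μ−λ) = 0.3609/16.33 = 0.02210 hr
Wq(M/D/1) = ρ/(2(μ−λ)) = 0.01105 hr
Savings = 0.02210 − 0.01105 = 0.01105 hr

Final: 0.01105 hr


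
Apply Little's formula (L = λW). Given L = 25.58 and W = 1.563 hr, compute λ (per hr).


λ = L/W = 25.58/1.563 = 16.3660 /hr

Final: 16.3660 /hr


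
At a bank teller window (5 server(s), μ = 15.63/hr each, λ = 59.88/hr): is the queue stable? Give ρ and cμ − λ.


Total capacity cμ = 5·15.63 = 78.15/hr
ρ = λ/(cμ) = 59.88/78.15 = 0.7662
Stable ⇔ ρ < 1: YES
Spare capacity = cμ − λ = 78.15 − 59.88 = 18.27/hr

Final: ρ = 0.7662; stable; margin = 18.27/hr


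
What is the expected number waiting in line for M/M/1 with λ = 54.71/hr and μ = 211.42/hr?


ρ = 54.71/211.42 = 0.2588
Lq = ρ²/(1−ρ) = 0.06696/0.7412 = 0.09034

Final: 0.09034


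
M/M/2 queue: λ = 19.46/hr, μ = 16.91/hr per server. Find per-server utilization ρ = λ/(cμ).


ρ = λ/(cμ) = 19.46/(2·16.91) = 19.46/33.82 = 0.5754

Final: 0.5754


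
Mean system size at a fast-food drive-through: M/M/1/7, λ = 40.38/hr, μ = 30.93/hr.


ρ = 40.38/30.93 = 1.3055
L = ρ[1 − (K+1)ρ^K + Kρ^(K+1)] / [(1−ρ)(1−ρ^(K+1))]
Numerator: 1.3055·(1 − 8·6.464051 + 7·8.439003) = 10.915024
Denominator: (-0.3055)·(-7.439003) = 2.272828
L = 10.915024/2.272828 = 4.8024

Final: 4.8024


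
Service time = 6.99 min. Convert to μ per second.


μ = 1/(service time) in consistent units.
1 second = 0.0166667 min, so μ = 0.0166667/6.99 = 0.002384 per second

Final: 0.002384 /sec


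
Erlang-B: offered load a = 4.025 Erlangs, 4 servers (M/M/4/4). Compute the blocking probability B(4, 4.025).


B(c,a) = (a^c/c!) / Σ_{k=0}^{c} a^k/k!
a^4/4! = 10.935844
Σ terms (k=0..4): 1.00000 + 4.02500 + 8.10031 + 10.86792 + 10.93584 = 34.929076
B = 10.935844/34.929076 = 0.313087

Final: 0.313087


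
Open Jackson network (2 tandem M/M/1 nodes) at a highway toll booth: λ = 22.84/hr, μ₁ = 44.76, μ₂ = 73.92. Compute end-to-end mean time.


Each node sees arrival rate λ = 22.84/hr (tandem ⇒ throughput preserved).
W₁ = 1/(μ₁−λ) = 1/(44.76−22.84) = 0.04562 hr
W₂ = 1/(μ₂−λ) = 1/(73.92−22.84) = 0.01958 hr
W_total = W₁ + W₂ = 0.04562 + 0.01958 = 0.06520 hr

Final: 0.06520 hr


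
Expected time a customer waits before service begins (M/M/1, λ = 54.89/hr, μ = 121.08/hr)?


ρ = 54.89/121.08 = 0.4533
Wq = ρ/(μ−λ) = 0.4533/(121.08 − 54.89) = 0.4533/66.19 = 0.006849 hr

Final: 0.006849 hr


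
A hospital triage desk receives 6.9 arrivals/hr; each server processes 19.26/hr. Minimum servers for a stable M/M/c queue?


Stability requires cμ > λ ⇔ c > λ/μ.
λ/μ = 6.9/19.26 = 0.3583
Minimum integer c = ⌊0.3583⌋ + 1 = 1
Check: 1·19.26 = 19.26 > 6.9, while 0·19.26 = 0.00 ≤ 6.9

Final: 1 servers


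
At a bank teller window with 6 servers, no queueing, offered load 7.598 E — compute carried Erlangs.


B(6,7.598) = 0.367226 (Erlang-B)
Carried load = a(1 − B) = 7.598·(1 − 0.367226) = 7.598·0.632774 = 4.8078 E

Final: 4.8078 Erlangs


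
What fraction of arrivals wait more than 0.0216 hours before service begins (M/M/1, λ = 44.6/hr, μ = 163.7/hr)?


ρ = 44.6/163.7 = 0.2724
P(Wq > t) = ρ·e^{−(μ−λ)t} = 0.2724·e^{−2.5726}
= 0.2724·0.076340 = 0.020799

Final: 0.020799


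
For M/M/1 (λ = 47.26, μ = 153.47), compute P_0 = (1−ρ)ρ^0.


ρ = 47.26/153.47 = 0.3079
P_n = (1−ρ)·ρ^n = (1 − 0.3079)·0.3079^0 = 0.6921·1.000000 = 0.692057

Final: 0.692057


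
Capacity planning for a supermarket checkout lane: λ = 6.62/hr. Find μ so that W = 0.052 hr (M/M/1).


W = 1/(μ−λ) ⇒ μ − λ = 1/W = 1/0.052 = 19.2308
μ = λ + 1/W = 6.62 + 19.2308 = 25.8508 per hr

Final: 25.8508 /hr


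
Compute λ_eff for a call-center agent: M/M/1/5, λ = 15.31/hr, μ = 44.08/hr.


ρ = 0.3473; P_K = (1−ρ)ρ^5/(1−ρ^6) = 0.003305
λ_eff = λ(1 − P_K) = 15.31·(1 − 0.003305) = 15.31·0.996695 = 15.2594 /hr

Final: 15.2594 /hr


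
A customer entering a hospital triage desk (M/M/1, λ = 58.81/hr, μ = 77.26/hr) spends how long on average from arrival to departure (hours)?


W = 1/(μ−λ) = 1/(77.26 − 58.81) = 1/18.45 = 0.05420 hr

Final: 0.05420 hr


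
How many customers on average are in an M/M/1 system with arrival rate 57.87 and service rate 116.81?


ρ = λ/μ = 57.87/116.81 = 0.4954
L = ρ/(1−ρ) = 0.4954/(1 − 0.4954) = 0.4954/0.5046 = 0.9818

Final: 0.9818


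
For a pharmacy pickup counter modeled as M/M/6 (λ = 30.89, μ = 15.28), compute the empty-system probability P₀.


a = λ/μ = 30.89/15.28 = 2.0216; ρ = a/c = 0.3369
Σ_{k=0}^{5} a^k/k! (terms k=0..5) = 1.00000 + 2.02160 + 2.04343 + 1.37700 + 0.69593 + 0.28138 = 7.41933
Tail: a^6/(6!(1−ρ)) = 68.26016/(720·0.6631) = 0.14298
P₀ = 1/(7.41933 + 0.14298) = 1/7.56231 = 0.132235

Final: 0.132235


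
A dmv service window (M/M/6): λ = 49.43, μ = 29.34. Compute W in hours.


a = 1.6847; ρ = 0.2808; P₀ = 0.185399
Lq = P₀·a^c·ρ/(c!(1−ρ)²) = 0.003196
Wq = Lq/λ = 0.003196/49.43 = 0.00006466 hr
W = Wq + 1/μ = 0.00006466 + 0.03408 = 0.03415 hr

Final: 0.03415 hr


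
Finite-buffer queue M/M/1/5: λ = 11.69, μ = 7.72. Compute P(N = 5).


ρ = λ/μ = 11.69/7.72 = 1.5142
P_K = (1−ρ)ρ^K/(1−ρ^(K+1)) = (-0.5142·7.961338)/(1 − 12.055446)
= -4.094108/-11.055446 = 0.370325

Final: 0.370325


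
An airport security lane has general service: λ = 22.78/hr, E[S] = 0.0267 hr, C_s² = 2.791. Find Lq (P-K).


ρ = λ·E[S] = 22.78·0.0267 = 0.6082
Lq = ρ²(1+C_s²)/(2(1−ρ)) = 0.3699·(1+2.791)/(2·0.3918)
= 0.3699·3.7910/0.7835 = 1.78986

Final: 1.78986


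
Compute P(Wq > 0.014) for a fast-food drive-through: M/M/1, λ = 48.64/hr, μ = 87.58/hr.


ρ = 48.64/87.58 = 0.5554
P(Wq > t) = ρ·e^{−(μ−λ)t} = 0.5554·e^{−0.5452}
= 0.5554·0.579749 = 0.321980

Final: 0.321980


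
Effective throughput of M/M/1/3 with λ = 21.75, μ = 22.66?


ρ = 0.9598; P_K = (1−ρ)ρ^3/(1−ρ^4) = 0.234846
λ_eff = λ(1 − P_K) = 21.75·(1 − 0.234846) = 21.75·0.765154 = 16.6421 /hr

Final: 16.6421 /hr


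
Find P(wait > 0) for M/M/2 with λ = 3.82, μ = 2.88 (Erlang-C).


a = λ/μ = 1.3264; ρ = a/2 = 0.6632
P₀ = 0.202505 (from M/M/c formula)
C(c,a) = [a^c/(c!(1−ρ))]·P₀ = [1.75931/(2·0.3368)]·0.202505
= 2.61176·0.202505 = 0.528894

Final: 0.528894


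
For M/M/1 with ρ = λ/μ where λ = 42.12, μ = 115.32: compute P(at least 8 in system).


ρ = 42.12/115.32 = 0.3652
P(N ≥ n) = ρ^n = 0.3652^8 = 0.0003167

Final: 0.0003167


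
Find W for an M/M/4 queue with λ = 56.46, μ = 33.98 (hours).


a = 1.6616; ρ = 0.4154; P₀ = 0.186925
Lq = P₀·a^c·ρ/(c!(1−ρ)²) = 0.07215
Wq = Lq/λ = 0.07215/56.46 = 0.001278 hr
W = Wq + 1/μ = 0.001278 + 0.02943 = 0.03071 hr

Final: 0.03071 hr


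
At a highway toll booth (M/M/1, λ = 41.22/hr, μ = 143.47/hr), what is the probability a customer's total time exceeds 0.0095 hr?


W ~ Exponential(μ−λ) for M/M/1.
μ − λ = 143.47 − 41.22 = 102.2500
P(W > t) = e^{−(μ−λ)t} = e^{−0.9714} = 0.378562

Final: 0.378562


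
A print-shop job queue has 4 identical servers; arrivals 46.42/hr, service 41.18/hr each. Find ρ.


ρ = λ/(cμ) = 46.42/(4·41.18) = 46.42/164.72 = 0.2818

Final: 0.2818


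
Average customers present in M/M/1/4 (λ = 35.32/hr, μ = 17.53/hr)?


ρ = 35.32/17.53 = 2.0148
L = ρ[1 − (K+1)ρ^K + Kρ^(K+1)] / [(1−ρ)(1−ρ^(K+1))]
Numerator: 2.0148·(1 − 5·16.479921 + 4·33.204267) = 103.597537
Denominator: (-1.0148)·(-32.204267) = 32.681911
L = 103.597537/32.681911 = 3.1699

Final: 3.1699


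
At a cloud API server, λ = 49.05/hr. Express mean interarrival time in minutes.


Mean interarrival time = 1/λ = 1/49.05 hour = 0.02039 hour
In minutes: 0.02039 × 60 = 1.2232 min

Final: 1.2232 min


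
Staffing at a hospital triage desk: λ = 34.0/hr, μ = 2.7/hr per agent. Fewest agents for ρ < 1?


Stability requires cμ > λ ⇔ c > λ/μ.
λ/μ = 34.0/2.7 = 12.5926
Minimum integer c = ⌊12.5926⌋ + 1 = 13
Check: 13·2.7 = 35.10 > 34.0, while 12·2.7 = 32.40 ≤ 34.0

Final: 13 servers
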